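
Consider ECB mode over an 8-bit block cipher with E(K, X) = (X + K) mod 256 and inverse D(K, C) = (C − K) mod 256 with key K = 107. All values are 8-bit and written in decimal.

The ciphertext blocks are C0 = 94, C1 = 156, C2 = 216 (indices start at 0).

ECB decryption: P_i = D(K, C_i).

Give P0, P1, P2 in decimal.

P0 = 243, P1 = 49, P2 = 109

P0: D(K, 94) = 243.
P1: D(K, 156) = 49.
P2: D(K, 216) = 109.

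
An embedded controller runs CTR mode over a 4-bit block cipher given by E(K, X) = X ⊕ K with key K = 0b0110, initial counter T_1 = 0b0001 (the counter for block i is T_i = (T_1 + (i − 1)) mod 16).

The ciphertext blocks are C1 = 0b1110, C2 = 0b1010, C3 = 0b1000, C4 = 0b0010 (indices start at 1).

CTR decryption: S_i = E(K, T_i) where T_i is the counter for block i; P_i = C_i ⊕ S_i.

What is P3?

P3: T = 0b0011, S = E(K, T) = 0b0101; 0b1000 ⊕ 0b0101 = 0b1101.

P3 = 0b1101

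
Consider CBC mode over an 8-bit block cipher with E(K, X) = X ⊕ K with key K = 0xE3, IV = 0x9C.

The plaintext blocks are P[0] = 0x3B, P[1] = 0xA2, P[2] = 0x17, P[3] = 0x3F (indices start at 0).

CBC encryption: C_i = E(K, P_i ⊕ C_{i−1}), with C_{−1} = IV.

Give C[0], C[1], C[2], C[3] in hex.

C[0]: P[0] ⊕ 0x9C = 0xA7; E(K, 0xA7) = 0x44.
C[1]: P[1] ⊕ 0x44 = 0xE6; E(K, 0xE6) = 0x05.
C[2]: P[2] ⊕ 0x05 = 0x12; E(K, 0x12) = 0xF1.
C[3]: P[3] ⊕ 0xF1 = 0xCE; E(K, 0xCE) = 0x2D.

C[0] = 0x44, C[1] = 0x05, C[2] = 0xF1, C[3] = 0x2D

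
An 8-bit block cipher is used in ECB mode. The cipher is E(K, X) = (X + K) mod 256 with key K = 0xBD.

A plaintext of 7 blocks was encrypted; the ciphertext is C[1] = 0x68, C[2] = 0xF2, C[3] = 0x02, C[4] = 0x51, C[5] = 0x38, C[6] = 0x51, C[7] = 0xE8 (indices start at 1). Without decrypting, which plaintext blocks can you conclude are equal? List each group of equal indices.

ECB encrypts each block independently with the same key, so equal ciphertext blocks imply equal plaintext blocks.
C[4] = C[6] = 0x51, so P[4] = P[6].

P[4] = P[6]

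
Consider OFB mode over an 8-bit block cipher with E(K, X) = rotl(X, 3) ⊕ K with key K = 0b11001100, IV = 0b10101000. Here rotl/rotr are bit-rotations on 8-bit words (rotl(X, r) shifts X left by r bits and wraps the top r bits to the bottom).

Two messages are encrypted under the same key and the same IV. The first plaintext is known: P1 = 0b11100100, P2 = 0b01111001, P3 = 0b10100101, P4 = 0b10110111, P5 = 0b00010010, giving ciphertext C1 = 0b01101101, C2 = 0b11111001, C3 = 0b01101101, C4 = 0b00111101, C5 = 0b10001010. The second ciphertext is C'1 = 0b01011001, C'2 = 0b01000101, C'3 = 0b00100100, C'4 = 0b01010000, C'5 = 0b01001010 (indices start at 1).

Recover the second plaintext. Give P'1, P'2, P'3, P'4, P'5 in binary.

P'1 = 0b11010000, P'2 = 0b11000101, P'3 = 0b11101100, P'4 = 0b11011010, P'5 = 0b11010010

In OFB with a reused IV, both messages share the same keystream S_i, so C_i ⊕ C'_i = P_i ⊕ P'_i and thus P'_i = P_i ⊕ C_i ⊕ C'_i.
P'1: 0b11100100 ⊕ 0b01101101 ⊕ 0b01011001 = 0b11010000.
P'2: 0b01111001 ⊕ 0b11111001 ⊕ 0b01000101 = 0b11000101.
P'3: 0b10100101 ⊕ 0b01101101 ⊕ 0b00100100 = 0b11101100.
P'4: 0b10110111 ⊕ 0b00111101 ⊕ 0b01010000 = 0b11011010.
P'5: 0b00010010 ⊕ 0b10001010 ⊕ 0b01001010 = 0b11010010.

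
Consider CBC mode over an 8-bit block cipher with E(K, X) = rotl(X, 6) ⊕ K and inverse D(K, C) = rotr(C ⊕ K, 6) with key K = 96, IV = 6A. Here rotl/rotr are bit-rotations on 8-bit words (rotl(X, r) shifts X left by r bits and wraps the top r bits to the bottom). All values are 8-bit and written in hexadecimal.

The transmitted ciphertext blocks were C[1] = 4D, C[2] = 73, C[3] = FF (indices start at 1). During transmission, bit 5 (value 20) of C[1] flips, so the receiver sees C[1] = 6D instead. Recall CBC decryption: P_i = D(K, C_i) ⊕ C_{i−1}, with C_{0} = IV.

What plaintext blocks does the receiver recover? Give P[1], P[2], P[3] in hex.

Only C[1] changed, to 6D. In CBC, a change in C_i garbles P_i and flips the same bit in P_{i+1}. Decrypting the received ciphertext:
P[1]: D(K, 6D) = EF; EF ⊕ 6A = 85.
P[2]: D(K, 73) = 97; 97 ⊕ 6D = FA.
P[3]: D(K, FF) = A5; A5 ⊕ 73 = D6.
Blocks that differ from the original plaintext: P[1], P[2].

P[1] = 85, P[2] = FA, P[3] = D6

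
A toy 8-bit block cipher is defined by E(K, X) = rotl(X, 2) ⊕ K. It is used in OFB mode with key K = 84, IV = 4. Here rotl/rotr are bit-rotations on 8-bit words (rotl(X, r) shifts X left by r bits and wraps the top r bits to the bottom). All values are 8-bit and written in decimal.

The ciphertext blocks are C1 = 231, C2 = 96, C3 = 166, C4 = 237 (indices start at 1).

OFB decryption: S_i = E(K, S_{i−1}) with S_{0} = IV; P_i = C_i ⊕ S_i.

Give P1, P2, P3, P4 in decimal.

P1: S = E(K, 4) = 68; 231 ⊕ 68 = 163.
P2: S = E(K, 68) = 69; 96 ⊕ 69 = 37.
P3: S = E(K, 69) = 65; 166 ⊕ 65 = 231.
P4: S = E(K, 65) = 81; 237 ⊕ 81 = 188.

P1 = 163, P2 = 37, P3 = 231, P4 = 188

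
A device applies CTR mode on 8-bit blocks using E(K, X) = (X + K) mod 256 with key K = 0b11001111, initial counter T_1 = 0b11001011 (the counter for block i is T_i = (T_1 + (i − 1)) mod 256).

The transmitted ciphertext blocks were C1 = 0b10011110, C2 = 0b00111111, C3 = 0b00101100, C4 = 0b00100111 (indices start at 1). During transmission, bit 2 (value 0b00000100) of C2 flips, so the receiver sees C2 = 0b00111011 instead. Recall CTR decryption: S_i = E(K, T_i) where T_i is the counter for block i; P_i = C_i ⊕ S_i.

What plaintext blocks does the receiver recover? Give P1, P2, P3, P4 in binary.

Only C2 changed, to 0b00111011. In CTR, a change in C_i flips the same bit in P_i only; the keystream is unaffected. Decrypting the received ciphertext:
P1: T = 0b11001011, S = E(K, T) = 0b10011010; 0b10011110 ⊕ 0b10011010 = 0b00000100.
P2: T = 0b11001100, S = E(K, T) = 0b10011011; 0b00111011 ⊕ 0b10011011 = 0b10100000.
P3: T = 0b11001101, S = E(K, T) = 0b10011100; 0b00101100 ⊕ 0b10011100 = 0b10110000.
P4: T = 0b11001110, S = E(K, T) = 0b10011101; 0b00100111 ⊕ 0b10011101 = 0b10111010.
Blocks that differ from the original plaintext: P2.

P1 = 0b00000100, P2 = 0b10100000, P3 = 0b10110000, P4 = 0b10111010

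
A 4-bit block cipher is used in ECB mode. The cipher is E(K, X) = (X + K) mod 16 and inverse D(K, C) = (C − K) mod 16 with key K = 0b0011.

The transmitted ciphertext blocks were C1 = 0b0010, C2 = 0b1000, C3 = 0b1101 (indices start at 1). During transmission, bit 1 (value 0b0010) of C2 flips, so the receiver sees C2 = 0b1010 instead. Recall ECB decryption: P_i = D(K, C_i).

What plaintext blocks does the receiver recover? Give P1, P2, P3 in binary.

P1 = 0b1111, P2 = 0b0111, P3 = 0b1010

Only C2 changed, to 0b1010. In ECB, a change in C_i affects only P_i. Decrypting the received ciphertext:
P1: D(K, 0b0010) = 0b1111.
P2: D(K, 0b1010) = 0b0111.
P3: D(K, 0b1101) = 0b1010.
Blocks that differ from the original plaintext: P2.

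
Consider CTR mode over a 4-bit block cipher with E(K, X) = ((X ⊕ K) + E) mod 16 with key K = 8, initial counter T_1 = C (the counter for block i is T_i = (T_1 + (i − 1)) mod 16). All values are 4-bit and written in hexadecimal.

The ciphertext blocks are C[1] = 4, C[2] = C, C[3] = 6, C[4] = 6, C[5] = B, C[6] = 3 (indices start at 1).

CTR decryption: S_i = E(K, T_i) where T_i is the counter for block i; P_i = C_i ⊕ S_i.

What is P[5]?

P[5]: T = 0, S = E(K, T) = 6; B ⊕ 6 = D.

P[5] = D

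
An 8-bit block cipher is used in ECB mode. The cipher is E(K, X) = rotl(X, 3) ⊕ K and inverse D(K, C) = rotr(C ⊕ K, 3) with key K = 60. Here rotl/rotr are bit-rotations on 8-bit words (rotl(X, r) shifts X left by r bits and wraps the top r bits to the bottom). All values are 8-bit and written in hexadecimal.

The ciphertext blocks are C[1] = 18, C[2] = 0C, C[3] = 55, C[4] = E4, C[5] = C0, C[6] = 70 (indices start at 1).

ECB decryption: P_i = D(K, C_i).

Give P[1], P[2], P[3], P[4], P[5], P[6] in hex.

P[1] = 0F, P[2] = 8D, P[3] = A6, P[4] = 90, P[5] = 14, P[6] = 02

P[1]: D(K, 18) = 0F.
P[2]: D(K, 0C) = 8D.
P[3]: D(K, 55) = A6.
P[4]: D(K, E4) = 90.
P[5]: D(K, C0) = 14.
P[6]: D(K, 70) = 02.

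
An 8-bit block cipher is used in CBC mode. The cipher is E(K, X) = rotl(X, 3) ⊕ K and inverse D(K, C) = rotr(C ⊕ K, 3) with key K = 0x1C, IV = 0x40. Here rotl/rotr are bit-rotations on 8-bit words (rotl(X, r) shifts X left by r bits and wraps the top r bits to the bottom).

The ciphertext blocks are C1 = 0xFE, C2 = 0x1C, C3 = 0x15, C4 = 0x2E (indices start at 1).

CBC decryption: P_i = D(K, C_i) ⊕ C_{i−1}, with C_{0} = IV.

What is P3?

P3 = 0x3D

P3: D(K, 0x15) = 0x21; 0x21 ⊕ 0x1C = 0x3D.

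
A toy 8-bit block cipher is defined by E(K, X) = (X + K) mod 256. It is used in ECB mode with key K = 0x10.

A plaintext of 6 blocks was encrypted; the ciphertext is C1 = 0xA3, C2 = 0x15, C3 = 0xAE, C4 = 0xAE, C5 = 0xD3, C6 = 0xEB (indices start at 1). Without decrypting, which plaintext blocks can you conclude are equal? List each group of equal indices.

ECB encrypts each block independently with the same key, so equal ciphertext blocks imply equal plaintext blocks.
C3 = C4 = 0xAE, so P3 = P4.

P3 = P4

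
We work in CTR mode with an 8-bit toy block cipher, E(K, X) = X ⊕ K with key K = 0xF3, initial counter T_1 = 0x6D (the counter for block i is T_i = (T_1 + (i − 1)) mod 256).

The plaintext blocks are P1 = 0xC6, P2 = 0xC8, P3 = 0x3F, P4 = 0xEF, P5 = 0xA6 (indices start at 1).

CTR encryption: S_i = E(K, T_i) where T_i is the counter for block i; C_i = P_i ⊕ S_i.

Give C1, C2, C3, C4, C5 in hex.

C1 = 0x58, C2 = 0x55, C3 = 0xA3, C4 = 0x6C, C5 = 0x24

C1: T = 0x6D, S = E(K, T) = 0x9E; 0xC6 ⊕ 0x9E = 0x58.
C2: T = 0x6E, S = E(K, T) = 0x9D; 0xC8 ⊕ 0x9D = 0x55.
C3: T = 0x6F, S = E(K, T) = 0x9C; 0x3F ⊕ 0x9C = 0xA3.
C4: T = 0x70, S = E(K, T) = 0x83; 0xEF ⊕ 0x83 = 0x6C.
C5: T = 0x71, S = E(K, T) = 0x82; 0xA6 ⊕ 0x82 = 0x24.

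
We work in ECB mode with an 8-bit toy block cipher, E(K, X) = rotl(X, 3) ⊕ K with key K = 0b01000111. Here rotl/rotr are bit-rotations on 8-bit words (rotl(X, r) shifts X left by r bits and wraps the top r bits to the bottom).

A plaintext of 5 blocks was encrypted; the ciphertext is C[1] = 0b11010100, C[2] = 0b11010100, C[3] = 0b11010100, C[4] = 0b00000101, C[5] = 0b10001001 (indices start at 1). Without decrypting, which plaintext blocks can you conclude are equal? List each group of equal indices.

ECB encrypts each block independently with the same key, so equal ciphertext blocks imply equal plaintext blocks.
C[1] = C[2] = C[3] = 0b11010100, so P[1] = P[2] = P[3].

P[1] = P[2] = P[3]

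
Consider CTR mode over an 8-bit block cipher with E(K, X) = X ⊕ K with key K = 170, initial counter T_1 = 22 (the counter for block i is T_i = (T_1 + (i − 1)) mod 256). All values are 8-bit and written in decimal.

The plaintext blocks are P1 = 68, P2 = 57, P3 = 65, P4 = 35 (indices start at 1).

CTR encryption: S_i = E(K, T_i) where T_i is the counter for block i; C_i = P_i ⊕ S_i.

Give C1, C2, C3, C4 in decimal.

C1: T = 22, S = E(K, T) = 188; 68 ⊕ 188 = 248.
C2: T = 23, S = E(K, T) = 189; 57 ⊕ 189 = 132.
C3: T = 24, S = E(K, T) = 178; 65 ⊕ 178 = 243.
C4: T = 25, S = E(K, T) = 179; 35 ⊕ 179 = 144.

C1 = 248, C2 = 132, C3 = 243, C4 = 144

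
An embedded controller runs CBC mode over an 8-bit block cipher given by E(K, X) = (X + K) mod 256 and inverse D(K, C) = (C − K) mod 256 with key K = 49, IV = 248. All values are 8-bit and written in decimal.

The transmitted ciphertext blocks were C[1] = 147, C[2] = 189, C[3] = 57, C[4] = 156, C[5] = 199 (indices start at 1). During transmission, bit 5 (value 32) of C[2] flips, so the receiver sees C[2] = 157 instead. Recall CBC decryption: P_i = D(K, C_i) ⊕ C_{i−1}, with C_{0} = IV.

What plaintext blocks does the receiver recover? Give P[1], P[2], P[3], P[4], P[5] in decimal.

Only C[2] changed, to 157. In CBC, a change in C_i garbles P_i and flips the same bit in P_{i+1}. Decrypting the received ciphertext:
P[1]: D(K, 147) = 98; 98 ⊕ 248 = 154.
P[2]: D(K, 157) = 108; 108 ⊕ 147 = 255.
P[3]: D(K, 57) = 8; 8 ⊕ 157 = 149.
P[4]: D(K, 156) = 107; 107 ⊕ 57 = 82.
P[5]: D(K, 199) = 150; 150 ⊕ 156 = 10.
Blocks that differ from the original plaintext: P[2], P[3].

P[1] = 154, P[2] = 255, P[3] = 149, P[4] = 82, P[5] = 10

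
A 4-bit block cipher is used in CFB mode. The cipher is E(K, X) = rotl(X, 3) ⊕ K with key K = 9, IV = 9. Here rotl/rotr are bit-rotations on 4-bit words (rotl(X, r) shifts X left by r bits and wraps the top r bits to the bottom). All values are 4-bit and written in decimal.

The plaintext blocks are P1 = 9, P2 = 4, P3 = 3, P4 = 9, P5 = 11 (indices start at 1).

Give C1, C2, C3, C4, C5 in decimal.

CFB encryption: C_i = P_i ⊕ E(K, C_{i−1}), with C_{0} = IV.
C1: E(K, 9) = 5; 9 ⊕ 5 = 12.
C2: E(K, 12) = 15; 4 ⊕ 15 = 11.
C3: E(K, 11) = 4; 3 ⊕ 4 = 7.
C4: E(K, 7) = 2; 9 ⊕ 2 = 11.
C5: E(K, 11) = 4; 11 ⊕ 4 = 15.

C1 = 12, C2 = 11, C3 = 7, C4 = 11, C5 = 15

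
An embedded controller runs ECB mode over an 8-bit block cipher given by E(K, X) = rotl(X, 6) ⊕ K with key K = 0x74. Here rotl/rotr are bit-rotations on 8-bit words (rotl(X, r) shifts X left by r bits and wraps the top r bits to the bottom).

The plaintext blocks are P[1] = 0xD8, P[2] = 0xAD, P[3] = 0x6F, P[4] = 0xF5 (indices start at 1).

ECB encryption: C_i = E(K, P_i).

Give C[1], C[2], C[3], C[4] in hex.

C[1]: E(K, 0xD8) = 0x42.
C[2]: E(K, 0xAD) = 0x1F.
C[3]: E(K, 0x6F) = 0xAF.
C[4]: E(K, 0xF5) = 0x09.

C[1] = 0x42, C[2] = 0x1F, C[3] = 0xAF, C[4] = 0x09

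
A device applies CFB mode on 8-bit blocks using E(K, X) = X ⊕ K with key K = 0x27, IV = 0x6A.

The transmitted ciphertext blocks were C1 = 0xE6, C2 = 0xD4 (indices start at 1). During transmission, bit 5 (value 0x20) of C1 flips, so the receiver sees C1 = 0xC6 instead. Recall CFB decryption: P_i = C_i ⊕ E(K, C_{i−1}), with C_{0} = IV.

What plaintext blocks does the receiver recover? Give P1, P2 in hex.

P1 = 0x8B, P2 = 0x35

Only C1 changed, to 0xC6. In CFB, a change in C_i flips the same bit in P_i and garbles P_{i+1}. Decrypting the received ciphertext:
P1: E(K, 0x6A) = 0x4D; 0xC6 ⊕ 0x4D = 0x8B.
P2: E(K, 0xC6) = 0xE1; 0xD4 ⊕ 0xE1 = 0x35.
Blocks that differ from the original plaintext: P1, P2.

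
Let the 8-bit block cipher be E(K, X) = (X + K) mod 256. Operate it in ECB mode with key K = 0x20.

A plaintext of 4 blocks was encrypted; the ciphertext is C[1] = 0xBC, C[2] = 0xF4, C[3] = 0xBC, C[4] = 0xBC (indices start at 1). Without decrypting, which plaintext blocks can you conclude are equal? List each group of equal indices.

ECB encrypts each block independently with the same key, so equal ciphertext blocks imply equal plaintext blocks.
C[1] = C[3] = C[4] = 0xBC, so P[1] = P[3] = P[4].

P[1] = P[3] = P[4]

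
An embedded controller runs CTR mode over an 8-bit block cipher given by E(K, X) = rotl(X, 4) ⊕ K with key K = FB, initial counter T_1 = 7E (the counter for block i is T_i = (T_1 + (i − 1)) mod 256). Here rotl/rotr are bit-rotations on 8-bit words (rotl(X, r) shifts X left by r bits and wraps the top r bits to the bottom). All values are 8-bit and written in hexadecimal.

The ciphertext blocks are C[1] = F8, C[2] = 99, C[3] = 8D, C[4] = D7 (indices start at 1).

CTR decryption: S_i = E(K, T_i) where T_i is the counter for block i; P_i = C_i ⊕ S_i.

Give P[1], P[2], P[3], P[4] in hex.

P[1]: T = 7E, S = E(K, T) = 1C; F8 ⊕ 1C = E4.
P[2]: T = 7F, S = E(K, T) = 0C; 99 ⊕ 0C = 95.
P[3]: T = 80, S = E(K, T) = F3; 8D ⊕ F3 = 7E.
P[4]: T = 81, S = E(K, T) = E3; D7 ⊕ E3 = 34.

P[1] = E4, P[2] = 95, P[3] = 7E, P[4] = 34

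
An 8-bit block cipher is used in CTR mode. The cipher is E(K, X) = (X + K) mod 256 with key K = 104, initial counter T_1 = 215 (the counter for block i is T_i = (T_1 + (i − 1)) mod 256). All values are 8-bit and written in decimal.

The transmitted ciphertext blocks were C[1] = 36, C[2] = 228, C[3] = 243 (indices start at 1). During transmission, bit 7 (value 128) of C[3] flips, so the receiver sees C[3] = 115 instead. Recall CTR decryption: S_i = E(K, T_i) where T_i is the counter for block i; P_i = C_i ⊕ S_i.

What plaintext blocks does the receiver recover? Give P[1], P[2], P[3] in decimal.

Only C[3] changed, to 115. In CTR, a change in C_i flips the same bit in P_i only; the keystream is unaffected. Decrypting the received ciphertext:
P[1]: T = 215, S = E(K, T) = 63; 36 ⊕ 63 = 27.
P[2]: T = 216, S = E(K, T) = 64; 228 ⊕ 64 = 164.
P[3]: T = 217, S = E(K, T) = 65; 115 ⊕ 65 = 50.
Blocks that differ from the original plaintext: P[3].

P[1] = 27, P[2] = 164, P[3] = 50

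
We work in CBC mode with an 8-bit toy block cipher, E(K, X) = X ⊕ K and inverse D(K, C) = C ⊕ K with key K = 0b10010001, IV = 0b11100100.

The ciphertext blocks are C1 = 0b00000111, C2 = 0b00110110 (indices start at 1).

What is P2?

CBC decryption: P_i = D(K, C_i) ⊕ C_{i−1}, with C_{0} = IV.
P2: D(K, 0b00110110) = 0b10100111; 0b10100111 ⊕ 0b00000111 = 0b10100000.

P2 = 0b10100000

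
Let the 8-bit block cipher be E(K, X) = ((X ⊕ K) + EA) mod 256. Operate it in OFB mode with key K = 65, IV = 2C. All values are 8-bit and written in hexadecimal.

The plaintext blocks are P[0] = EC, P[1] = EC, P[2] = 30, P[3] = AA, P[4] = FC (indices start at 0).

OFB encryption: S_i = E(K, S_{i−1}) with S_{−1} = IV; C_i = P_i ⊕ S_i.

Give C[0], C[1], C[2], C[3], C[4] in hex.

C[0]: S = E(K, 2C) = 33; EC ⊕ 33 = DF.
C[1]: S = E(K, 33) = 40; EC ⊕ 40 = AC.
C[2]: S = E(K, 40) = 0F; 30 ⊕ 0F = 3F.
C[3]: S = E(K, 0F) = 54; AA ⊕ 54 = FE.
C[4]: S = E(K, 54) = 1B; FC ⊕ 1B = E7.

C[0] = DF, C[1] = AC, C[2] = 3F, C[3] = FE, C[4] = E7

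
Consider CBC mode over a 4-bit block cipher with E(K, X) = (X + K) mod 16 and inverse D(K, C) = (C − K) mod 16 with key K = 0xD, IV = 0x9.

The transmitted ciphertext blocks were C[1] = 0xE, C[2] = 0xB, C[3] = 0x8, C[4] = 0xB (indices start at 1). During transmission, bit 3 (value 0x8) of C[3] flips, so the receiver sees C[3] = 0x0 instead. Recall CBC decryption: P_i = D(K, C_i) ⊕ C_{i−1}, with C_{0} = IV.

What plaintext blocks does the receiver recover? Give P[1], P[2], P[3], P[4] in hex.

Only C[3] changed, to 0x0. In CBC, a change in C_i garbles P_i and flips the same bit in P_{i+1}. Decrypting the received ciphertext:
P[1]: D(K, 0xE) = 0x1; 0x1 ⊕ 0x9 = 0x8.
P[2]: D(K, 0xB) = 0xE; 0xE ⊕ 0xE = 0x0.
P[3]: D(K, 0x0) = 0x3; 0x3 ⊕ 0xB = 0x8.
P[4]: D(K, 0xB) = 0xE; 0xE ⊕ 0x0 = 0xE.
Blocks that differ from the original plaintext: P[3], P[4].

P[1] = 0x8, P[2] = 0x0, P[3] = 0x8, P[4] = 0xE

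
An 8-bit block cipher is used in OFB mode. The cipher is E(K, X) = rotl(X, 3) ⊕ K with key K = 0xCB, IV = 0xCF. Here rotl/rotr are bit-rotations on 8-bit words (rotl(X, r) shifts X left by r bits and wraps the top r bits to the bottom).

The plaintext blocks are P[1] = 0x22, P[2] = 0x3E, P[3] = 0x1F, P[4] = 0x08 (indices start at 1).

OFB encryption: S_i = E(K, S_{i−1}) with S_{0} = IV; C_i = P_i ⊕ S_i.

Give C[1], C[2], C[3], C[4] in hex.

C[1]: S = E(K, 0xCF) = 0xB5; 0x22 ⊕ 0xB5 = 0x97.
C[2]: S = E(K, 0xB5) = 0x66; 0x3E ⊕ 0x66 = 0x58.
C[3]: S = E(K, 0x66) = 0xF8; 0x1F ⊕ 0xF8 = 0xE7.
C[4]: S = E(K, 0xF8) = 0x0C; 0x08 ⊕ 0x0C = 0x04.

C[1] = 0x97, C[2] = 0x58, C[3] = 0xE7, C[4] = 0x04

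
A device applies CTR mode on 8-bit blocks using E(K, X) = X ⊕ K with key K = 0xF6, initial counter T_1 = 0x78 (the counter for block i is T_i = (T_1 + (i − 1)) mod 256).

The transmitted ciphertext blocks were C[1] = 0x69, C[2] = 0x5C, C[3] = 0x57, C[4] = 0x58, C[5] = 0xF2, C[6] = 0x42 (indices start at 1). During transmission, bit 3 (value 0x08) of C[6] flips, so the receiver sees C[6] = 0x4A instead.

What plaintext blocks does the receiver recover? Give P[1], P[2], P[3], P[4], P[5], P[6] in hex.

P[1] = 0xE7, P[2] = 0xD3, P[3] = 0xDB, P[4] = 0xD5, P[5] = 0x78, P[6] = 0xC1

CTR decryption: S_i = E(K, T_i) where T_i is the counter for block i; P_i = C_i ⊕ S_i.
Only C[6] changed, to 0x4A. In CTR, a change in C_i flips the same bit in P_i only; the keystream is unaffected. Decrypting the received ciphertext:
P[1]: T = 0x78, S = E(K, T) = 0x8E; 0x69 ⊕ 0x8E = 0xE7.
P[2]: T = 0x79, S = E(K, T) = 0x8F; 0x5C ⊕ 0x8F = 0xD3.
P[3]: T = 0x7A, S = E(K, T) = 0x8C; 0x57 ⊕ 0x8C = 0xDB.
P[4]: T = 0x7B, S = E(K, T) = 0x8D; 0x58 ⊕ 0x8D = 0xD5.
P[5]: T = 0x7C, S = E(K, T) = 0x8A; 0xF2 ⊕ 0x8A = 0x78.
P[6]: T = 0x7D, S = E(K, T) = 0x8B; 0x4A ⊕ 0x8B = 0xC1.
Blocks that differ from the original plaintext: P[6].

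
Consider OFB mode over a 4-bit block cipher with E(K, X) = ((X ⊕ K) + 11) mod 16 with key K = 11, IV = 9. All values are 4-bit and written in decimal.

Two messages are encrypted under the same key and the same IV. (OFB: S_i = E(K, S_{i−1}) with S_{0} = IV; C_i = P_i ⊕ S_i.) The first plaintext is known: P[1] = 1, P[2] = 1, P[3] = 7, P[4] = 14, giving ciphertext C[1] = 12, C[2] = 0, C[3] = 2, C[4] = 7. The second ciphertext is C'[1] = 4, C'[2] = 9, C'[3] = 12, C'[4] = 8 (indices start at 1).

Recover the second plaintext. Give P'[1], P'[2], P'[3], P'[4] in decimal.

P'[1] = 9, P'[2] = 8, P'[3] = 9, P'[4] = 1

In OFB with a reused IV, both messages share the same keystream S_i, so C_i ⊕ C'_i = P_i ⊕ P'_i and thus P'_i = P_i ⊕ C_i ⊕ C'_i.
P'[1]: 1 ⊕ 12 ⊕ 4 = 9.
P'[2]: 1 ⊕ 0 ⊕ 9 = 8.
P'[3]: 7 ⊕ 2 ⊕ 12 = 9.
P'[4]: 14 ⊕ 7 ⊕ 8 = 1.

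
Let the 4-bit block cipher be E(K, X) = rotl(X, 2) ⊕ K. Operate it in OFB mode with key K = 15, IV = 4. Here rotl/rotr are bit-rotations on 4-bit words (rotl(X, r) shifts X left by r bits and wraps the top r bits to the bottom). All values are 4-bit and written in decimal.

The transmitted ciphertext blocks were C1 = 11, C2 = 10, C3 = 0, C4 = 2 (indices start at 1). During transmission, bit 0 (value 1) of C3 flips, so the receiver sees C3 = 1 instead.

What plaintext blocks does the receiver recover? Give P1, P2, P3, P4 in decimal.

OFB decryption: S_i = E(K, S_{i−1}) with S_{0} = IV; P_i = C_i ⊕ S_i.
Only C3 changed, to 1. In OFB, a change in C_i flips the same bit in P_i only; the keystream is unaffected. Decrypting the received ciphertext:
P1: S = E(K, 4) = 14; 11 ⊕ 14 = 5.
P2: S = E(K, 14) = 4; 10 ⊕ 4 = 14.
P3: S = E(K, 4) = 14; 1 ⊕ 14 = 15.
P4: S = E(K, 14) = 4; 2 ⊕ 4 = 6.
Blocks that differ from the original plaintext: P3.

P1 = 5, P2 = 14, P3 = 15, P4 = 6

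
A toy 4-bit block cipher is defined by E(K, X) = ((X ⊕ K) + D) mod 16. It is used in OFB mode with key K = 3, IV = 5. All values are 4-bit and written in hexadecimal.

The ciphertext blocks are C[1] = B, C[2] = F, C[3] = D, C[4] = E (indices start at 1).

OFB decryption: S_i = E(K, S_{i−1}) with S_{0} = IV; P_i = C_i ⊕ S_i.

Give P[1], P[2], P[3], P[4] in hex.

P[1] = 8, P[2] = 2, P[3] = 6, P[4] = B

P[1]: S = E(K, 5) = 3; B ⊕ 3 = 8.
P[2]: S = E(K, 3) = D; F ⊕ D = 2.
P[3]: S = E(K, D) = B; D ⊕ B = 6.
P[4]: S = E(K, B) = 5; E ⊕ 5 = B.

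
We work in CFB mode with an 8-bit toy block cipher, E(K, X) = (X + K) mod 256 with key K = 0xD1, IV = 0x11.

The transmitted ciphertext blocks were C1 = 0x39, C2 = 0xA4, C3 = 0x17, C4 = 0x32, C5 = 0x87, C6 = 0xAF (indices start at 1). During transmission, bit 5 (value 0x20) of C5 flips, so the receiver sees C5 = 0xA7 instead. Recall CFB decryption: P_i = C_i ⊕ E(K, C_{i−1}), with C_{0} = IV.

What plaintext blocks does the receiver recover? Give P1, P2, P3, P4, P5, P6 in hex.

Only C5 changed, to 0xA7. In CFB, a change in C_i flips the same bit in P_i and garbles P_{i+1}. Decrypting the received ciphertext:
P1: E(K, 0x11) = 0xE2; 0x39 ⊕ 0xE2 = 0xDB.
P2: E(K, 0x39) = 0x0A; 0xA4 ⊕ 0x0A = 0xAE.
P3: E(K, 0xA4) = 0x75; 0x17 ⊕ 0x75 = 0x62.
P4: E(K, 0x17) = 0xE8; 0x32 ⊕ 0xE8 = 0xDA.
P5: E(K, 0x32) = 0x03; 0xA7 ⊕ 0x03 = 0xA4.
P6: E(K, 0xA7) = 0x78; 0xAF ⊕ 0x78 = 0xD7.
Blocks that differ from the original plaintext: P5, P6.

P1 = 0xDB, P2 = 0xAE, P3 = 0x62, P4 = 0xDA, P5 = 0xA4, P6 = 0xD7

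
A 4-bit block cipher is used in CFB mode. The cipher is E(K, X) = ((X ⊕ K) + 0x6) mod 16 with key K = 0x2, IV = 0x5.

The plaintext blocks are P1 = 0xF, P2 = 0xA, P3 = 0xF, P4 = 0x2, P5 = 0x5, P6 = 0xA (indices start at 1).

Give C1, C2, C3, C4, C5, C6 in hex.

CFB encryption: C_i = P_i ⊕ E(K, C_{i−1}), with C_{0} = IV.
C1: E(K, 0x5) = 0xD; 0xF ⊕ 0xD = 0x2.
C2: E(K, 0x2) = 0x6; 0xA ⊕ 0x6 = 0xC.
C3: E(K, 0xC) = 0x4; 0xF ⊕ 0x4 = 0xB.
C4: E(K, 0xB) = 0xF; 0x2 ⊕ 0xF = 0xD.
C5: E(K, 0xD) = 0x5; 0x5 ⊕ 0x5 = 0x0.
C6: E(K, 0x0) = 0x8; 0xA ⊕ 0x8 = 0x2.

C1 = 0x2, C2 = 0xC, C3 = 0xB, C4 = 0xD, C5 = 0x0, C6 = 0x2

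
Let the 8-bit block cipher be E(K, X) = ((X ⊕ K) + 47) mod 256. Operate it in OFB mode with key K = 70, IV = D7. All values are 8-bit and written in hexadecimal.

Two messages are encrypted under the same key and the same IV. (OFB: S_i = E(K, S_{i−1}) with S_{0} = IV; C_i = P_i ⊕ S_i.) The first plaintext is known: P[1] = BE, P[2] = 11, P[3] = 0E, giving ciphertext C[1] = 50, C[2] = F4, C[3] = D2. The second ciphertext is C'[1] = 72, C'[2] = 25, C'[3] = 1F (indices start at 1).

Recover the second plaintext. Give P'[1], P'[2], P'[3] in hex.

In OFB with a reused IV, both messages share the same keystream S_i, so C_i ⊕ C'_i = P_i ⊕ P'_i and thus P'_i = P_i ⊕ C_i ⊕ C'_i.
P'[1]: BE ⊕ 50 ⊕ 72 = 9C.
P'[2]: 11 ⊕ F4 ⊕ 25 = C0.
P'[3]: 0E ⊕ D2 ⊕ 1F = C3.

P'[1] = 9C, P'[2] = C0, P'[3] = C3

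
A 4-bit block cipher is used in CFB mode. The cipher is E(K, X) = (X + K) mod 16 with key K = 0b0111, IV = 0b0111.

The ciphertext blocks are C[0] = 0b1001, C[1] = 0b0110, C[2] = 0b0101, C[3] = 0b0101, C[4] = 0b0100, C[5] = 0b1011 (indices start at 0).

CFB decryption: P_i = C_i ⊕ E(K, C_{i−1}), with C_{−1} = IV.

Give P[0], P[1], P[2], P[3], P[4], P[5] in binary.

P[0] = 0b0111, P[1] = 0b0110, P[2] = 0b1000, P[3] = 0b1001, P[4] = 0b1000, P[5] = 0b0000

P[0]: E(K, 0b0111) = 0b1110; 0b1001 ⊕ 0b1110 = 0b0111.
P[1]: E(K, 0b1001) = 0b0000; 0b0110 ⊕ 0b0000 = 0b0110.
P[2]: E(K, 0b0110) = 0b1101; 0b0101 ⊕ 0b1101 = 0b1000.
P[3]: E(K, 0b0101) = 0b1100; 0b0101 ⊕ 0b1100 = 0b1001.
P[4]: E(K, 0b0101) = 0b1100; 0b0100 ⊕ 0b1100 = 0b1000.
P[5]: E(K, 0b0100) = 0b1011; 0b1011 ⊕ 0b1011 = 0b0000.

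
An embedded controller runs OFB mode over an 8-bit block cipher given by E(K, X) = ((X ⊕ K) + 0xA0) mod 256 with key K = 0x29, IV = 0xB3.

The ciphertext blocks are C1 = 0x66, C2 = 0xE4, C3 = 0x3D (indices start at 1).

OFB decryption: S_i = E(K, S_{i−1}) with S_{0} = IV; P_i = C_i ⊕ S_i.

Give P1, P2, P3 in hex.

P1 = 0x5C, P2 = 0x57, P3 = 0x07

P1: S = E(K, 0xB3) = 0x3A; 0x66 ⊕ 0x3A = 0x5C.
P2: S = E(K, 0x3A) = 0xB3; 0xE4 ⊕ 0xB3 = 0x57.
P3: S = E(K, 0xB3) = 0x3A; 0x3D ⊕ 0x3A = 0x07.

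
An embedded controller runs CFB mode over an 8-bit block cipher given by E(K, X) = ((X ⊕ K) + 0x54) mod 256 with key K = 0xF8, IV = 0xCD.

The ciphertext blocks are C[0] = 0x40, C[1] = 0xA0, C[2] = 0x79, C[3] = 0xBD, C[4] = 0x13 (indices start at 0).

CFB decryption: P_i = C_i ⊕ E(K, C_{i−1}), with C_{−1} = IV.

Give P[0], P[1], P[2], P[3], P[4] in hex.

P[0]: E(K, 0xCD) = 0x89; 0x40 ⊕ 0x89 = 0xC9.
P[1]: E(K, 0x40) = 0x0C; 0xA0 ⊕ 0x0C = 0xAC.
P[2]: E(K, 0xA0) = 0xAC; 0x79 ⊕ 0xAC = 0xD5.
P[3]: E(K, 0x79) = 0xD5; 0xBD ⊕ 0xD5 = 0x68.
P[4]: E(K, 0xBD) = 0x99; 0x13 ⊕ 0x99 = 0x8A.

P[0] = 0xC9, P[1] = 0xAC, P[2] = 0xD5, P[3] = 0x68, P[4] = 0x8A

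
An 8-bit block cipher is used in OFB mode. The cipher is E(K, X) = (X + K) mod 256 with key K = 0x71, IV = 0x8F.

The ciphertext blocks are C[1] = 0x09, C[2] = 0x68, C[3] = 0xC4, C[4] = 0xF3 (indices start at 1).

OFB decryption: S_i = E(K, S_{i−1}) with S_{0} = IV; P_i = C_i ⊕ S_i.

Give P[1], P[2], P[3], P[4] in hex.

P[1]: S = E(K, 0x8F) = 0x00; 0x09 ⊕ 0x00 = 0x09.
P[2]: S = E(K, 0x00) = 0x71; 0x68 ⊕ 0x71 = 0x19.
P[3]: S = E(K, 0x71) = 0xE2; 0xC4 ⊕ 0xE2 = 0x26.
P[4]: S = E(K, 0xE2) = 0x53; 0xF3 ⊕ 0x53 = 0xA0.

P[1] = 0x09, P[2] = 0x19, P[3] = 0x26, P[4] = 0xA0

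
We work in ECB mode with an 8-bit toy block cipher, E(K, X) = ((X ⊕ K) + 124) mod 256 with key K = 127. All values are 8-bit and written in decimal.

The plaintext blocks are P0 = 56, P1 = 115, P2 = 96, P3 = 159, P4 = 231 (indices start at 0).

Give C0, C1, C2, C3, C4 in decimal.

ECB encryption: C_i = E(K, P_i).
C0: E(K, 56) = 195.
C1: E(K, 115) = 136.
C2: E(K, 96) = 155.
C3: E(K, 159) = 92.
C4: E(K, 231) = 20.

C0 = 195, C1 = 136, C2 = 155, C3 = 92, C4 = 20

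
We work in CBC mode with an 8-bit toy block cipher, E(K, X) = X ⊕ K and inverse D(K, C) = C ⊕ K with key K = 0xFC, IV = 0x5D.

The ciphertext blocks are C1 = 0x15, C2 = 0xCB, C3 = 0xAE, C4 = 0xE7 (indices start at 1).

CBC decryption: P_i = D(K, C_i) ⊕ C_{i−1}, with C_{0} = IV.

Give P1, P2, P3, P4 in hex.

P1: D(K, 0x15) = 0xE9; 0xE9 ⊕ 0x5D = 0xB4.
P2: D(K, 0xCB) = 0x37; 0x37 ⊕ 0x15 = 0x22.
P3: D(K, 0xAE) = 0x52; 0x52 ⊕ 0xCB = 0x99.
P4: D(K, 0xE7) = 0x1B; 0x1B ⊕ 0xAE = 0xB5.

P1 = 0xB4, P2 = 0x22, P3 = 0x99, P4 = 0xB5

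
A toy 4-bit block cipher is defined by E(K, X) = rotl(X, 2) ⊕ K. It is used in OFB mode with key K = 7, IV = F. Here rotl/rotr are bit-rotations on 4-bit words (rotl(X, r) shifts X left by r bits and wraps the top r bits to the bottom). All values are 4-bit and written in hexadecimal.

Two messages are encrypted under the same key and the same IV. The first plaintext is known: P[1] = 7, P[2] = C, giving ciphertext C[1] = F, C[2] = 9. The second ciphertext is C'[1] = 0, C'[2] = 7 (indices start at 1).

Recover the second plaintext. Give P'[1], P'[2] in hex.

P'[1] = 8, P'[2] = 2

In OFB with a reused IV, both messages share the same keystream S_i, so C_i ⊕ C'_i = P_i ⊕ P'_i and thus P'_i = P_i ⊕ C_i ⊕ C'_i.
P'[1]: 7 ⊕ F ⊕ 0 = 8.
P'[2]: C ⊕ 9 ⊕ 7 = 2.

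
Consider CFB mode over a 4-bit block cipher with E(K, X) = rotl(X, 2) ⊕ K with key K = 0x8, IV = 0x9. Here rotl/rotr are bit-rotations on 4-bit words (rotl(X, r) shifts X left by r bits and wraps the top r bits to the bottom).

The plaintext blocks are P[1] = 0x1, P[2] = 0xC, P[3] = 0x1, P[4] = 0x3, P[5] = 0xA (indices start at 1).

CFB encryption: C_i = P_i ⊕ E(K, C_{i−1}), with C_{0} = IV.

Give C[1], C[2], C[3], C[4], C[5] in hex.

C[1]: E(K, 0x9) = 0xE; 0x1 ⊕ 0xE = 0xF.
C[2]: E(K, 0xF) = 0x7; 0xC ⊕ 0x7 = 0xB.
C[3]: E(K, 0xB) = 0x6; 0x1 ⊕ 0x6 = 0x7.
C[4]: E(K, 0x7) = 0x5; 0x3 ⊕ 0x5 = 0x6.
C[5]: E(K, 0x6) = 0x1; 0xA ⊕ 0x1 = 0xB.

C[1] = 0xF, C[2] = 0xB, C[3] = 0x7, C[4] = 0x6, C[5] = 0xB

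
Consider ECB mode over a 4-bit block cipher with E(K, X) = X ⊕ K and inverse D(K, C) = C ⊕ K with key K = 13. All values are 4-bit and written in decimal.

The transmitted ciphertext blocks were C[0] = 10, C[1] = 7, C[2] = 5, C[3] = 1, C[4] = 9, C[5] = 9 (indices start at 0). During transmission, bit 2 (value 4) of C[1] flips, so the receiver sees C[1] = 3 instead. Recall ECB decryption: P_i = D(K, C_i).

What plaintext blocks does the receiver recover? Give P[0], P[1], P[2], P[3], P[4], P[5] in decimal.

Only C[1] changed, to 3. In ECB, a change in C_i affects only P_i. Decrypting the received ciphertext:
P[0]: D(K, 10) = 7.
P[1]: D(K, 3) = 14.
P[2]: D(K, 5) = 8.
P[3]: D(K, 1) = 12.
P[4]: D(K, 9) = 4.
P[5]: D(K, 9) = 4.
Blocks that differ from the original plaintext: P[1].

P[0] = 7, P[1] = 14, P[2] = 8, P[3] = 12, P[4] = 4, P[5] = 4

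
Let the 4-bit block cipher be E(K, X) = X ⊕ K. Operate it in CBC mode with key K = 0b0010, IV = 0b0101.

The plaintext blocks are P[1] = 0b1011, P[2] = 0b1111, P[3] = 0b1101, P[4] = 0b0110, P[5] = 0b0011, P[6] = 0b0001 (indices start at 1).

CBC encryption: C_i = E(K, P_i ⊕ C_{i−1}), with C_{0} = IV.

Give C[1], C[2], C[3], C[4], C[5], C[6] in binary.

C[1]: P[1] ⊕ 0b0101 = 0b1110; E(K, 0b1110) = 0b1100.
C[2]: P[2] ⊕ 0b1100 = 0b0011; E(K, 0b0011) = 0b0001.
C[3]: P[3] ⊕ 0b0001 = 0b1100; E(K, 0b1100) = 0b1110.
C[4]: P[4] ⊕ 0b1110 = 0b1000; E(K, 0b1000) = 0b1010.
C[5]: P[5] ⊕ 0b1010 = 0b1001; E(K, 0b1001) = 0b1011.
C[6]: P[6] ⊕ 0b1011 = 0b1010; E(K, 0b1010) = 0b1000.

C[1] = 0b1100, C[2] = 0b0001, C[3] = 0b1110, C[4] = 0b1010, C[5] = 0b1011, C[6] = 0b1000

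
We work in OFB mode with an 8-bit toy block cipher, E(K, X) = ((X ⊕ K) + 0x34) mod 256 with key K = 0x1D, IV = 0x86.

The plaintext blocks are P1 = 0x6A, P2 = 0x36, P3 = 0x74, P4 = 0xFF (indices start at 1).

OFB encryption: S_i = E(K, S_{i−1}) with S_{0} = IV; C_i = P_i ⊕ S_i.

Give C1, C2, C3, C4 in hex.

C1: S = E(K, 0x86) = 0xCF; 0x6A ⊕ 0xCF = 0xA5.
C2: S = E(K, 0xCF) = 0x06; 0x36 ⊕ 0x06 = 0x30.
C3: S = E(K, 0x06) = 0x4F; 0x74 ⊕ 0x4F = 0x3B.
C4: S = E(K, 0x4F) = 0x86; 0xFF ⊕ 0x86 = 0x79.

C1 = 0xA5, C2 = 0x30, C3 = 0x3B, C4 = 0x79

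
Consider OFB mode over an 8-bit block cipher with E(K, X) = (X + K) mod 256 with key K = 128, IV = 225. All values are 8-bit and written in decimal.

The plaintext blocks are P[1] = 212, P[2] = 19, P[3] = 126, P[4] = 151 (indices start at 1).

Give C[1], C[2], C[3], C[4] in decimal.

OFB encryption: S_i = E(K, S_{i−1}) with S_{0} = IV; C_i = P_i ⊕ S_i.
C[1]: S = E(K, 225) = 97; 212 ⊕ 97 = 181.
C[2]: S = E(K, 97) = 225; 19 ⊕ 225 = 242.
C[3]: S = E(K, 225) = 97; 126 ⊕ 97 = 31.
C[4]: S = E(K, 97) = 225; 151 ⊕ 225 = 118.

C[1] = 181, C[2] = 242, C[3] = 31, C[4] = 118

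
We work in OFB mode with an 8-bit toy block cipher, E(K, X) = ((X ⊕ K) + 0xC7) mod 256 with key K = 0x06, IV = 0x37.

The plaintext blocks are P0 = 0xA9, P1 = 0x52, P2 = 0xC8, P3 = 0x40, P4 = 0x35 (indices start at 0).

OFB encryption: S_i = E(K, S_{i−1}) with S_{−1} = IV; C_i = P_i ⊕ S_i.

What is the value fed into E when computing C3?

C0: S = E(K, 0x37) = 0xF8; 0xA9 ⊕ 0xF8 = 0x51.
C1: S = E(K, 0xF8) = 0xC5; 0x52 ⊕ 0xC5 = 0x97.
C2: S = E(K, 0xC5) = 0x8A; 0xC8 ⊕ 0x8A = 0x42.
C3: S = E(K, 0x8A) = 0x53; 0x40 ⊕ 0x53 = 0x13.
So the input to E for block 3 is 0x8A.

0x8A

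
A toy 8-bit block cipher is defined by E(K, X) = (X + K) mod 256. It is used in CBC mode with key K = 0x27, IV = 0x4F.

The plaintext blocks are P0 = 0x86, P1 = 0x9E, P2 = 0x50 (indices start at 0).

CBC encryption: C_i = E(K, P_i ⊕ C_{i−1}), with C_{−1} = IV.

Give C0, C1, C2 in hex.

C0: P0 ⊕ 0x4F = 0xC9; E(K, 0xC9) = 0xF0.
C1: P1 ⊕ 0xF0 = 0x6E; E(K, 0x6E) = 0x95.
C2: P2 ⊕ 0x95 = 0xC5; E(K, 0xC5) = 0xEC.

C0 = 0xF0, C1 = 0x95, C2 = 0xEC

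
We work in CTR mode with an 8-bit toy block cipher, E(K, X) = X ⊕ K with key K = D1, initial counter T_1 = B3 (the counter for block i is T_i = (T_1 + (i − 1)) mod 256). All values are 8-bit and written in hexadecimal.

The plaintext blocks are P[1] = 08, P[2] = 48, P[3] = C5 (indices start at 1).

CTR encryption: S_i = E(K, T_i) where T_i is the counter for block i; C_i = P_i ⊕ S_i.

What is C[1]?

C[1] = 6A

C[1]: T = B3, S = E(K, T) = 62; 08 ⊕ 62 = 6A.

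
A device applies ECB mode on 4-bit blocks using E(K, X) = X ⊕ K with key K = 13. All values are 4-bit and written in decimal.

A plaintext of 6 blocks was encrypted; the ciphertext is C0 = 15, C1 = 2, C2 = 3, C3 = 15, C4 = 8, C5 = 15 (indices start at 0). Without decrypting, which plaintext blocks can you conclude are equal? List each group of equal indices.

ECB encrypts each block independently with the same key, so equal ciphertext blocks imply equal plaintext blocks.
C0 = C3 = C5 = 15, so P0 = P3 = P5.

P0 = P3 = P5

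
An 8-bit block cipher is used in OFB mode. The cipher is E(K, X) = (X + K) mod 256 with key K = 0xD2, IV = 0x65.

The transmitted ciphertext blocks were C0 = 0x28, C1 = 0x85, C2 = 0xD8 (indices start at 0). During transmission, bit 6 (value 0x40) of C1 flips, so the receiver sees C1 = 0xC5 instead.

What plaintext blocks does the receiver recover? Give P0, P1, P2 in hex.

P0 = 0x1F, P1 = 0xCC, P2 = 0x03

OFB decryption: S_i = E(K, S_{i−1}) with S_{−1} = IV; P_i = C_i ⊕ S_i.
Only C1 changed, to 0xC5. In OFB, a change in C_i flips the same bit in P_i only; the keystream is unaffected. Decrypting the received ciphertext:
P0: S = E(K, 0x65) = 0x37; 0x28 ⊕ 0x37 = 0x1F.
P1: S = E(K, 0x37) = 0x09; 0xC5 ⊕ 0x09 = 0xCC.
P2: S = E(K, 0x09) = 0xDB; 0xD8 ⊕ 0xDB = 0x03.
Blocks that differ from the original plaintext: P1.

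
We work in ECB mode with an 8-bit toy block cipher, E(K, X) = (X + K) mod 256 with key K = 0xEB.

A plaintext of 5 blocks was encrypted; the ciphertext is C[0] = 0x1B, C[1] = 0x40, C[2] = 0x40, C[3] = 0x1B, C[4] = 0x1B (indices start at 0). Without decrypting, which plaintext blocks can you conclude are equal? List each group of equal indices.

P[0] = P[3] = P[4]; P[1] = P[2]

ECB encrypts each block independently with the same key, so equal ciphertext blocks imply equal plaintext blocks.
C[0] = C[3] = C[4] = 0x1B, so P[0] = P[3] = P[4].
C[1] = C[2] = 0x40, so P[1] = P[2].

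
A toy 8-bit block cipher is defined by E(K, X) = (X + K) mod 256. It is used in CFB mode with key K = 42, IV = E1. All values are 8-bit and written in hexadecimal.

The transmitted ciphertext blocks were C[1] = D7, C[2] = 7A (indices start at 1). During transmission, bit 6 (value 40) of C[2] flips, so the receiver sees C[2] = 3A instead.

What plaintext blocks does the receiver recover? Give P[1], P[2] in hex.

P[1] = F4, P[2] = 23

CFB decryption: P_i = C_i ⊕ E(K, C_{i−1}), with C_{0} = IV.
Only C[2] changed, to 3A. In CFB, a change in C_i flips the same bit in P_i and garbles P_{i+1}. Decrypting the received ciphertext:
P[1]: E(K, E1) = 23; D7 ⊕ 23 = F4.
P[2]: E(K, D7) = 19; 3A ⊕ 19 = 23.
Blocks that differ from the original plaintext: P[2].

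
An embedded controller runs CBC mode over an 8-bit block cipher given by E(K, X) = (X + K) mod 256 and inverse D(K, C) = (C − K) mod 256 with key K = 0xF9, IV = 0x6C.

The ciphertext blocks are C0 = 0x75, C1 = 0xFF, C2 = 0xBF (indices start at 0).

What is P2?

CBC decryption: P_i = D(K, C_i) ⊕ C_{i−1}, with C_{−1} = IV.
P2: D(K, 0xBF) = 0xC6; 0xC6 ⊕ 0xFF = 0x39.

P2 = 0x39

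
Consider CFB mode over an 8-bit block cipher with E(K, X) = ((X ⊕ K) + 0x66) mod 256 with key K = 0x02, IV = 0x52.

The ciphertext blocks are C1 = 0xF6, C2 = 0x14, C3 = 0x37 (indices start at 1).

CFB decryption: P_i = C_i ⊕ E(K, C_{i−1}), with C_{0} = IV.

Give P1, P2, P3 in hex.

P1: E(K, 0x52) = 0xB6; 0xF6 ⊕ 0xB6 = 0x40.
P2: E(K, 0xF6) = 0x5A; 0x14 ⊕ 0x5A = 0x4E.
P3: E(K, 0x14) = 0x7C; 0x37 ⊕ 0x7C = 0x4B.

P1 = 0x40, P2 = 0x4E, P3 = 0x4B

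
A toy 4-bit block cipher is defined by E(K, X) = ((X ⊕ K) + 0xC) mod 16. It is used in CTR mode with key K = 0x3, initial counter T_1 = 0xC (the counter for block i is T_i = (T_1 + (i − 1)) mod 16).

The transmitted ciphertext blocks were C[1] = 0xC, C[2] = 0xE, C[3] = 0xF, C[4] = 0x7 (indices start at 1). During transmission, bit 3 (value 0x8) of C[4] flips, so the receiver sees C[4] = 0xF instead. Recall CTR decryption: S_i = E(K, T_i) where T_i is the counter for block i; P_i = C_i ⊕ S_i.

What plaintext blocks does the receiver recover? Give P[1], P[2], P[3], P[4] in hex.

P[1] = 0x7, P[2] = 0x4, P[3] = 0x6, P[4] = 0x7

Only C[4] changed, to 0xF. In CTR, a change in C_i flips the same bit in P_i only; the keystream is unaffected. Decrypting the received ciphertext:
P[1]: T = 0xC, S = E(K, T) = 0xB; 0xC ⊕ 0xB = 0x7.
P[2]: T = 0xD, S = E(K, T) = 0xA; 0xE ⊕ 0xA = 0x4.
P[3]: T = 0xE, S = E(K, T) = 0x9; 0xF ⊕ 0x9 = 0x6.
P[4]: T = 0xF, S = E(K, T) = 0x8; 0xF ⊕ 0x8 = 0x7.
Blocks that differ from the original plaintext: P[4].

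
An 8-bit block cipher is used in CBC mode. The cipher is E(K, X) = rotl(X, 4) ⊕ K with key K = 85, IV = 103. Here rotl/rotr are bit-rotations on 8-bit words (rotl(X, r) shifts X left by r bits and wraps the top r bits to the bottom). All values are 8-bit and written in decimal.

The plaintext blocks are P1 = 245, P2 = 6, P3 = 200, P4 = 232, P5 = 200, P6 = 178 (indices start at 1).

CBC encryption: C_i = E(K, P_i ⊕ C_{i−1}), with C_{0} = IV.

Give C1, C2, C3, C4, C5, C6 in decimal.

C1: P1 ⊕ 103 = 146; E(K, 146) = 124.
C2: P2 ⊕ 124 = 122; E(K, 122) = 242.
C3: P3 ⊕ 242 = 58; E(K, 58) = 246.
C4: P4 ⊕ 246 = 30; E(K, 30) = 180.
C5: P5 ⊕ 180 = 124; E(K, 124) = 146.
C6: P6 ⊕ 146 = 32; E(K, 32) = 87.

C1 = 124, C2 = 242, C3 = 246, C4 = 180, C5 = 146, C6 = 87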